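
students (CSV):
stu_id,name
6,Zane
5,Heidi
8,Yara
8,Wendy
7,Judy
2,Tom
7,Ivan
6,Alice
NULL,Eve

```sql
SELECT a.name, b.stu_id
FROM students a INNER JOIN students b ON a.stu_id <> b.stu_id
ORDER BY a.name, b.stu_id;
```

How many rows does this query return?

INNER JOIN keeps only pairs where the ON condition holds.
Matching on a.stu_id <> b.stu_id. A NULL in a compared column never satisfies the condition.
Matched pairs: 50.
Total: 50 rows.

50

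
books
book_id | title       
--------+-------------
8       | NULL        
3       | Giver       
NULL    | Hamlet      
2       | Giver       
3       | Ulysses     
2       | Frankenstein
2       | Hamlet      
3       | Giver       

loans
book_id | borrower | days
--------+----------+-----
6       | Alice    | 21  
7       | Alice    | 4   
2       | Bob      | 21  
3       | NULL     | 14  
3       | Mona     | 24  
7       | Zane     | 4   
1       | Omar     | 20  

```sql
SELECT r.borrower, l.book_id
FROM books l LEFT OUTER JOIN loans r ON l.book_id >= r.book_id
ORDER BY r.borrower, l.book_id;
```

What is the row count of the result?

26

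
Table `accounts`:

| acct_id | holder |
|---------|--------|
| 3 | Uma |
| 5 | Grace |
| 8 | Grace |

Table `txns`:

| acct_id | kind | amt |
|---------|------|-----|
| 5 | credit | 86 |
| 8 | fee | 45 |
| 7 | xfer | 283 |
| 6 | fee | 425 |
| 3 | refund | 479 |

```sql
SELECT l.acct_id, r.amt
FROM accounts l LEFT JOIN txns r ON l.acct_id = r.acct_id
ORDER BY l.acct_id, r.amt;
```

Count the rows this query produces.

3

LEFT JOIN keeps every row from `accounts`; unmatched rows get NULL for `txns`'s columns.
Matching on l.acct_id = r.acct_id.
Matched pairs: 3; unmatched l rows kept: 0.
Total: 3 rows.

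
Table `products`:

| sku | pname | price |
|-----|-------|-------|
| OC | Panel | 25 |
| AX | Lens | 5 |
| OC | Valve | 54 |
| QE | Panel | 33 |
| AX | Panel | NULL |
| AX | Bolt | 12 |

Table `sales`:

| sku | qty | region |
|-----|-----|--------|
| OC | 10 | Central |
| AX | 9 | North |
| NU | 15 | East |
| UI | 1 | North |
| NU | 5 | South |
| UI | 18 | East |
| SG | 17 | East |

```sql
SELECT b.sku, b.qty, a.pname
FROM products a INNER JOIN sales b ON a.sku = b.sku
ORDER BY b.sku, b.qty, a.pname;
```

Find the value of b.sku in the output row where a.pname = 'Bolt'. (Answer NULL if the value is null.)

INNER JOIN keeps only pairs where the ON condition holds.
Matching on a.sku = b.sku.
- a[0] sku=OC → 1 match(es) in b → 1 row(s).
- a[1] sku=AX → 1 match(es) in b → 1 row(s).
- a[2] sku=OC → 1 match(es) in b → 1 row(s).
- a[3] sku=QE → no match; dropped.
- a[4] sku=AX → 1 match(es) in b → 1 row(s).
- a[5] sku=AX → 1 match(es) in b → 1 row(s).

AX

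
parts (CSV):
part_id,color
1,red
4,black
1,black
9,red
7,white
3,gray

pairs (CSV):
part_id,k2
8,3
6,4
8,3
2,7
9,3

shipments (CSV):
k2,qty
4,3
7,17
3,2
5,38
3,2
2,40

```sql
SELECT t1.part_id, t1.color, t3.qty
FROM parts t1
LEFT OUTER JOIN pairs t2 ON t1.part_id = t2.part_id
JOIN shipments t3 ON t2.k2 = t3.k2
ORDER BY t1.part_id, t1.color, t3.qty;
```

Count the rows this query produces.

Step 1 — t1 LEFT JOIN t2 on part_id → 6 row(s).
Then INNER JOIN `shipments t3` on k2: keep only rows whose t2.k2 appears in t3.
Result: 2 row(s).

2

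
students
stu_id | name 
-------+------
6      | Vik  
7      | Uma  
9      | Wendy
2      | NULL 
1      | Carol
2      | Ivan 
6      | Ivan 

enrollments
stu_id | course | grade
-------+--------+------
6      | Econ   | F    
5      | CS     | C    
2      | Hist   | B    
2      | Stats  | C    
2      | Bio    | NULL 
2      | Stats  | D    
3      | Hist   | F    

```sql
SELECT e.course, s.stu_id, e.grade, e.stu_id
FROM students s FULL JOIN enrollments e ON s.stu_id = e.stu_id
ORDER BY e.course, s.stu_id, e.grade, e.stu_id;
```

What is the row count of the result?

15

FULL OUTER JOIN keeps every row from both sides; unmatched rows get NULL for the other side's columns.
Matching on s.stu_id = e.stu_id.
- stu_id=6: 1 matching e row(s), so 1 row(s) emitted.
- stu_id=7: no e row matches, row kept with e columns NULL.
- stu_id=9: no e row matches, row kept with e columns NULL.
- stu_id=2: 4 matching e row(s), so 4 row(s) emitted.
- stu_id=1: no e row matches, row kept with e columns NULL.
- stu_id=2: 4 matching e row(s), so 4 row(s) emitted.
- stu_id=6: 1 matching e row(s), so 1 row(s) emitted.
- 2 row(s) from e found no s partner → padded with NULL.
Total: 10 matched + 5 padded = 15 rows.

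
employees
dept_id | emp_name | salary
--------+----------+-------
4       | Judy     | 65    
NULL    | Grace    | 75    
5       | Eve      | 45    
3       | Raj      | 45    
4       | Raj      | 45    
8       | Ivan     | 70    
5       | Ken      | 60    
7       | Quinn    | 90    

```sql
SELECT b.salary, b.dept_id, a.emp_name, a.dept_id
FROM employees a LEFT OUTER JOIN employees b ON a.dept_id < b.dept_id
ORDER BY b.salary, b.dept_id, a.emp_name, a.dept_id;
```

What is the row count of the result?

LEFT JOIN keeps every row from `employees a`; unmatched rows get NULL for `employees b`'s columns.
Matching on a.dept_id < b.dept_id. A NULL in a compared column never satisfies the condition.
- a[0] dept_id=4 → 4 match(es) in b → 4 row(s).
- a[1] dept_id=NULL → no match; kept with NULLs on the b side.
- a[2] dept_id=5 → 2 match(es) in b → 2 row(s).
- a[3] dept_id=3 → 6 match(es) in b → 6 row(s).
- a[4] dept_id=4 → 4 match(es) in b → 4 row(s).
- a[5] dept_id=8 → no match; kept with NULLs on the b side.
- a[6] dept_id=5 → 2 match(es) in b → 2 row(s).
- a[7] dept_id=7 → 1 match(es) in b → 1 row(s).
Total: 19 matched + 2 padded = 21 rows.

21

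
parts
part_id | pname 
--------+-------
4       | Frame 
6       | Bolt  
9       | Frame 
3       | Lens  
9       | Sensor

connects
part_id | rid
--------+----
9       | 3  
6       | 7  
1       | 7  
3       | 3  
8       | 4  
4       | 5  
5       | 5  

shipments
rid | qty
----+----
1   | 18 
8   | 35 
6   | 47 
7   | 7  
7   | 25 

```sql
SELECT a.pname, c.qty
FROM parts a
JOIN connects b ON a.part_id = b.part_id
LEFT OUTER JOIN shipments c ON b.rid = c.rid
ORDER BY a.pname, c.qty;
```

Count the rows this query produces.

Evaluate left to right. First `parts a INNER JOIN connects b` on part_id: 5 row(s).
Then LEFT JOIN `shipments c` on rid: each of those 5 rows is kept; rows whose b.rid has no match in c get NULL for c's columns.
Result: 6 row(s).

6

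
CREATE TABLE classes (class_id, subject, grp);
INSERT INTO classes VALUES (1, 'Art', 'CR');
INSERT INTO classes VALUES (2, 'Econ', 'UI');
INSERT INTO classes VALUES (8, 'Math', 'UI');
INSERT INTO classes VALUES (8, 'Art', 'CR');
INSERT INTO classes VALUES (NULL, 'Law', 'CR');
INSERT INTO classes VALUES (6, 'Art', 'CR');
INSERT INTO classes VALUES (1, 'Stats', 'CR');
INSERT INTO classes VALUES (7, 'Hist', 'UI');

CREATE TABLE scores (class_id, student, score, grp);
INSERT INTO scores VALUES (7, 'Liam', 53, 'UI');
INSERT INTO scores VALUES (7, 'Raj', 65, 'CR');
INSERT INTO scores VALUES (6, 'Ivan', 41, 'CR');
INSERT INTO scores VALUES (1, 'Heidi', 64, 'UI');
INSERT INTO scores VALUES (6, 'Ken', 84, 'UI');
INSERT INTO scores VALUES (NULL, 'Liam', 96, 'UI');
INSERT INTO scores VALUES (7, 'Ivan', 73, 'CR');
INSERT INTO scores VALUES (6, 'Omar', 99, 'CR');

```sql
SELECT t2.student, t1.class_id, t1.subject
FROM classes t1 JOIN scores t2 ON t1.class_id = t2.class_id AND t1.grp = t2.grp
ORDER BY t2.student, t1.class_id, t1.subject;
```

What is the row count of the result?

3

INNER JOIN keeps only pairs where the ON condition holds.
Matching on t1.class_id = t2.class_id AND t1.grp = t2.grp. A NULL in a compared column never satisfies the condition.
- t1 (class_id=1, grp=CR) has no partner → excluded.
- t1 (class_id=2, grp=UI) has no partner → excluded.
- t1 (class_id=8, grp=UI) has no partner → excluded.
- t1 (class_id=8, grp=CR) has no partner → excluded.
- t1 (class_id=NULL, grp=CR) has no partner → excluded.
- t1 (class_id=6, grp=CR) pairs with 2 row(s) of t2.
- t1 (class_id=1, grp=CR) has no partner → excluded.
- t1 (class_id=7, grp=UI) pairs with 1 row(s) of t2.
Total: 3 rows.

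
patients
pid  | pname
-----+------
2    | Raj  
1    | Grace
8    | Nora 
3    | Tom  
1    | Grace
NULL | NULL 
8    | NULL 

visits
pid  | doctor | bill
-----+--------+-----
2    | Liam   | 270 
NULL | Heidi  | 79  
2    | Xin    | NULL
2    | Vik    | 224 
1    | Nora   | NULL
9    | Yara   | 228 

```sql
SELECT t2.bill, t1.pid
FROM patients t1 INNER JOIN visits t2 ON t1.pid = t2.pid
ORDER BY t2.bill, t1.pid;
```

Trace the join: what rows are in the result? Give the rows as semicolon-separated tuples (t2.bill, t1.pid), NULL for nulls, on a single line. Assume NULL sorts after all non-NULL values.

(224, 2); (270, 2); (NULL, 1); (NULL, 1); (NULL, 2)

INNER JOIN keeps only pairs where the ON condition holds.
Matching on t1.pid = t2.pid. A NULL in a compared column never satisfies the condition.
- pid=2: 3 matching t2 row(s), so 3 row(s) emitted.
- pid=1: 1 matching t2 row(s), so 1 row(s) emitted.
- pid=8: no matching t2 row, dropped.
- pid=3: no matching t2 row, dropped.
- pid=1: 1 matching t2 row(s), so 1 row(s) emitted.
- pid=NULL: no matching t2 row, dropped.
- pid=8: no matching t2 row, dropped.
After projecting and ordering:
t2.bill | t1.pid
224 | 2
270 | 2
NULL | 1
NULL | 1
NULL | 2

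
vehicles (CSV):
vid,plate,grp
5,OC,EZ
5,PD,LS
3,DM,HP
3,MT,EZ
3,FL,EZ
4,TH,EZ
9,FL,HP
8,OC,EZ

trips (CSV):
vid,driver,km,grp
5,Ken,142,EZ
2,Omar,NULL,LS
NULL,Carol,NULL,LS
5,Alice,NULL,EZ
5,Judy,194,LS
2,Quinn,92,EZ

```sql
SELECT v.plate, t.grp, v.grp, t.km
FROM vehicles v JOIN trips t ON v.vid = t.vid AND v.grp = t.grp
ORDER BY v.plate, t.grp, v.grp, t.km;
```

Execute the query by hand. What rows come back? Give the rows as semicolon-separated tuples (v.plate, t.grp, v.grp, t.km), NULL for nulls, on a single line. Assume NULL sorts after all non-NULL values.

INNER JOIN keeps only pairs where the ON condition holds.
Matching on v.vid = t.vid AND v.grp = t.grp. A NULL in a compared column never satisfies the condition.
Matched pairs: 3.

(OC, EZ, EZ, 142); (OC, EZ, EZ, NULL); (PD, LS, LS, 194)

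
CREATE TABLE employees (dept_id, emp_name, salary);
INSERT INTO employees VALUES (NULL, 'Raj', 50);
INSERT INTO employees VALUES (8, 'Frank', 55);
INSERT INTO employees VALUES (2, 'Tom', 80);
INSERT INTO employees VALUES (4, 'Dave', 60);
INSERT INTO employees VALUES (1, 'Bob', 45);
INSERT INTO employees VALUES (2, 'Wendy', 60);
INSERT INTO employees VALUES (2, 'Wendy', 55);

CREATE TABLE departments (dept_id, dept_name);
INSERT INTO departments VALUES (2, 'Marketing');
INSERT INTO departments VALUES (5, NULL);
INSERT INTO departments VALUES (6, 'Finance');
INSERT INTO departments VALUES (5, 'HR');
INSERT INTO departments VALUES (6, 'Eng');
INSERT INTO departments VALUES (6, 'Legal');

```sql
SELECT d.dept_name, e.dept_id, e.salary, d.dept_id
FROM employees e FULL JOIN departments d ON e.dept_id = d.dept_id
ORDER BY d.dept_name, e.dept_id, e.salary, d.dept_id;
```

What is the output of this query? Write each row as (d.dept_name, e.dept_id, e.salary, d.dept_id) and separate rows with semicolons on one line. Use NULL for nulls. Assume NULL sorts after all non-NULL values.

(Eng, NULL, NULL, 6); (Finance, NULL, NULL, 6); (HR, NULL, NULL, 5); (Legal, NULL, NULL, 6); (Marketing, 2, 55, 2); (Marketing, 2, 60, 2); (Marketing, 2, 80, 2); (NULL, 1, 45, NULL); (NULL, 4, 60, NULL); (NULL, 8, 55, NULL); (NULL, NULL, 50, NULL); (NULL, NULL, NULL, 5)

FULL OUTER JOIN keeps every row from both sides; unmatched rows get NULL for the other side's columns.
Matching on e.dept_id = d.dept_id. A NULL in a compared column never satisfies the condition.
- e[0] dept_id=NULL → no match; kept with NULLs on the d side.
- e[1] dept_id=8 → no match; kept with NULLs on the d side.
- e[2] dept_id=2 → 1 match(es) in d → 1 row(s).
- e[3] dept_id=4 → no match; kept with NULLs on the d side.
- e[4] dept_id=1 → no match; kept with NULLs on the d side.
- e[5] dept_id=2 → 1 match(es) in d → 1 row(s).
- e[6] dept_id=2 → 1 match(es) in d → 1 row(s).
- plus 5 unmatched d row(s), each kept with NULL e columns.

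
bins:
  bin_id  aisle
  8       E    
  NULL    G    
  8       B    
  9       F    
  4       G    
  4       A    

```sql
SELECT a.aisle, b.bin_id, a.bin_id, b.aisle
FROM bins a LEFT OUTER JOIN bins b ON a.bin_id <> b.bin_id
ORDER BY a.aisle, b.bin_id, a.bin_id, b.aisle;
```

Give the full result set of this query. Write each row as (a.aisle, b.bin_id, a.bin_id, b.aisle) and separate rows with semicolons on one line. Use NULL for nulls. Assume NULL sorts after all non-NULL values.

LEFT JOIN keeps every row from `bins a`; unmatched rows get NULL for `bins b`'s columns.
Matching on a.bin_id <> b.bin_id. A NULL in a compared column never satisfies the condition.
- a row (bin_id=8): matches 3 b row(s) → 3 output row(s).
- a row (bin_id=NULL): no match → kept, b columns NULL.
- a row (bin_id=8): matches 3 b row(s) → 3 output row(s).
- a row (bin_id=9): matches 4 b row(s) → 4 output row(s).
- a row (bin_id=4): matches 3 b row(s) → 3 output row(s).
- a row (bin_id=4): matches 3 b row(s) → 3 output row(s).

(A, 8, 4, B); (A, 8, 4, E); (A, 9, 4, F); (B, 4, 8, A); (B, 4, 8, G); (B, 9, 8, F); (E, 4, 8, A); (E, 4, 8, G); (E, 9, 8, F); (F, 4, 9, A); (F, 4, 9, G); (F, 8, 9, B); (F, 8, 9, E); (G, 8, 4, B); (G, 8, 4, E); (G, 9, 4, F); (G, NULL, NULL, NULL)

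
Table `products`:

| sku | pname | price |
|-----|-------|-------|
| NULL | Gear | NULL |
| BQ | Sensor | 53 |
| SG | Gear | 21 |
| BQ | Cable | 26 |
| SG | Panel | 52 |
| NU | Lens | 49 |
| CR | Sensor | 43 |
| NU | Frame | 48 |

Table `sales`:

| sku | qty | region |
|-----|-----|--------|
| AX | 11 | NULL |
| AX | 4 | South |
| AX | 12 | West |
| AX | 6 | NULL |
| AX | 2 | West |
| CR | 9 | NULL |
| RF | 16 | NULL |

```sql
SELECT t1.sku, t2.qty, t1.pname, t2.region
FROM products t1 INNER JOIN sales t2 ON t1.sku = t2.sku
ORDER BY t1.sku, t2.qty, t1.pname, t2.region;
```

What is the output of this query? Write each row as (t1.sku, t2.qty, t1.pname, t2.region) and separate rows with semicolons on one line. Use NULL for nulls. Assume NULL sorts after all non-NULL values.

(CR, 9, Sensor, NULL)

INNER JOIN keeps only pairs where the ON condition holds.
Matching on t1.sku = t2.sku. A NULL in a compared column never satisfies the condition.
- t1 row (sku=NULL): no match → dropped.
- t1 row (sku=BQ): no match → dropped.
- t1 row (sku=SG): no match → dropped.
- t1 row (sku=BQ): no match → dropped.
- t1 row (sku=SG): no match → dropped.
- t1 row (sku=NU): no match → dropped.
- t1 row (sku=CR): matches 1 t2 row(s) → 1 output row(s).
- t1 row (sku=NU): no match → dropped.
After projecting and ordering:
t1.sku | t2.qty | t1.pname | t2.region
CR | 9 | Sensor | NULL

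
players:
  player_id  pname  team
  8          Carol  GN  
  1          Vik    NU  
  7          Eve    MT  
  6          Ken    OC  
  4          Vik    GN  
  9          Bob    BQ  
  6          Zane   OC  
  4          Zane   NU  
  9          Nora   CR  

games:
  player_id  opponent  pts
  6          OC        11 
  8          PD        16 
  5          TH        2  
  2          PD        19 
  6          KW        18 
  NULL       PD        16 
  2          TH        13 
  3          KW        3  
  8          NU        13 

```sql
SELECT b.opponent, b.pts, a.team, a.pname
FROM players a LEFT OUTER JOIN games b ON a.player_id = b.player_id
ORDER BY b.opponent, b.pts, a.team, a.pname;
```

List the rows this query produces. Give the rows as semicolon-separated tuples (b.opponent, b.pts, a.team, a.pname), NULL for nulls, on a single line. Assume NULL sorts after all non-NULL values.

(KW, 18, OC, Ken); (KW, 18, OC, Zane); (NU, 13, GN, Carol); (OC, 11, OC, Ken); (OC, 11, OC, Zane); (PD, 16, GN, Carol); (NULL, NULL, BQ, Bob); (NULL, NULL, CR, Nora); (NULL, NULL, GN, Vik); (NULL, NULL, MT, Eve); (NULL, NULL, NU, Vik); (NULL, NULL, NU, Zane)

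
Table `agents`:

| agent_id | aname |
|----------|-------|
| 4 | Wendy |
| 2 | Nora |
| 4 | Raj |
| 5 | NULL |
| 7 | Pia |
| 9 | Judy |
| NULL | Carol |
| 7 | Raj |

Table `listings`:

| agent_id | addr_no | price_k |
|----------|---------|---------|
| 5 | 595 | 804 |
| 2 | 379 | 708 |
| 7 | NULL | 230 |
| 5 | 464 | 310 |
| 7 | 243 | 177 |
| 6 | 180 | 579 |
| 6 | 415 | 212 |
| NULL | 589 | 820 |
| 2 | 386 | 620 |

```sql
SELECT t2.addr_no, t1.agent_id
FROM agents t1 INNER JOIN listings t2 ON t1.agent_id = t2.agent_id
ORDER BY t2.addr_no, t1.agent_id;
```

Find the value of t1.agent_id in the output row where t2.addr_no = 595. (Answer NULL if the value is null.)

5

INNER JOIN keeps only pairs where the ON condition holds.
Matching on t1.agent_id = t2.agent_id. A NULL in a compared column never satisfies the condition.
- agent_id=4: no matching t2 row, dropped.
- agent_id=2: 2 matching t2 row(s), so 2 row(s) emitted.
- agent_id=4: no matching t2 row, dropped.
- agent_id=5: 2 matching t2 row(s), so 2 row(s) emitted.
- agent_id=7: 2 matching t2 row(s), so 2 row(s) emitted.
- agent_id=9: no matching t2 row, dropped.
- agent_id=NULL: no matching t2 row, dropped.
- agent_id=7: 2 matching t2 row(s), so 2 row(s) emitted.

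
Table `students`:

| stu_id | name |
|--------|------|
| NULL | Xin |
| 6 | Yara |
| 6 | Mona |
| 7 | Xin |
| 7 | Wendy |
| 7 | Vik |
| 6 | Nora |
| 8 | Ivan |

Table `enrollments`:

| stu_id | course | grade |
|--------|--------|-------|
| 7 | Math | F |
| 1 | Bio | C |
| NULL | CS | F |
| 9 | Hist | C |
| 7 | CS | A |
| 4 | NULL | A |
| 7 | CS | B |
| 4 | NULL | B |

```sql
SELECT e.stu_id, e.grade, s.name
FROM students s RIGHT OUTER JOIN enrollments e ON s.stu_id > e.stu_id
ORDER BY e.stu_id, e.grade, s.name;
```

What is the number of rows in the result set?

26

RIGHT JOIN keeps every row from `enrollments`; unmatched rows get NULL for `students`'s columns.
Matching on s.stu_id > e.stu_id. A NULL in a compared column never satisfies the condition.
- s[0] stu_id=NULL → no match.
- s[1] stu_id=6 → 3 match(es) in e → 3 row(s).
- s[2] stu_id=6 → 3 match(es) in e → 3 row(s).
- s[3] stu_id=7 → 3 match(es) in e → 3 row(s).
- s[4] stu_id=7 → 3 match(es) in e → 3 row(s).
- s[5] stu_id=7 → 3 match(es) in e → 3 row(s).
- s[6] stu_id=6 → 3 match(es) in e → 3 row(s).
- s[7] stu_id=8 → 6 match(es) in e → 6 row(s).
- plus 2 unmatched e row(s), each kept with NULL s columns.
Total: 24 matched + 2 padded = 26 rows.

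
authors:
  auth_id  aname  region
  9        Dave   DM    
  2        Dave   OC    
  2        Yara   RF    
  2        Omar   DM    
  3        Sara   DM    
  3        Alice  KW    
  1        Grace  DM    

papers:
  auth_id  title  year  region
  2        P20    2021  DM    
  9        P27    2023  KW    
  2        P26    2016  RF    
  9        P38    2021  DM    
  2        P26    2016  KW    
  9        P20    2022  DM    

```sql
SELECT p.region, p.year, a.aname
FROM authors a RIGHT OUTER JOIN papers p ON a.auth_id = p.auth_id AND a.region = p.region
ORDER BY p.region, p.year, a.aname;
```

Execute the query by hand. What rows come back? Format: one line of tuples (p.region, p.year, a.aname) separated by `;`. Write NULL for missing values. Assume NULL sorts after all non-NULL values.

(DM, 2021, Dave); (DM, 2021, Omar); (DM, 2022, Dave); (KW, 2016, NULL); (KW, 2023, NULL); (RF, 2016, Yara)

RIGHT JOIN keeps every row from `papers`; unmatched rows get NULL for `authors`'s columns.
Matching on a.auth_id = p.auth_id AND a.region = p.region.
- a row (auth_id=9, region=DM): matches 2 p row(s) → 2 output row(s).
- a row (auth_id=2, region=OC): no match.
- a row (auth_id=2, region=RF): matches 1 p row(s) → 1 output row(s).
- a row (auth_id=2, region=DM): matches 1 p row(s) → 1 output row(s).
- a row (auth_id=3, region=DM): no match.
- a row (auth_id=3, region=KW): no match.
- a row (auth_id=1, region=DM): no match.
- plus 2 unmatched p row(s), each kept with NULL a columns.
After projecting and ordering:
p.region | p.year | a.aname
DM | 2021 | Dave
DM | 2021 | Omar
DM | 2022 | Dave
KW | 2016 | NULL
KW | 2023 | NULL
RF | 2016 | Yara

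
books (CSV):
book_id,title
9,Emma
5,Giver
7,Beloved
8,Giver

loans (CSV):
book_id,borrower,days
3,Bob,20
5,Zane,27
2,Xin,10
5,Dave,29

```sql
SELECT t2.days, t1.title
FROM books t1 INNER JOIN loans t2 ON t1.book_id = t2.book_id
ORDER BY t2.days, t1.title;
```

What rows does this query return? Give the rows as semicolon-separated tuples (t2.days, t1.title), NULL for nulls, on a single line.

INNER JOIN keeps only pairs where the ON condition holds.
Matching on t1.book_id = t2.book_id.
- t1 row (book_id=9): no match → dropped.
- t1 row (book_id=5): matches 2 t2 row(s) → 2 output row(s).
- t1 row (book_id=7): no match → dropped.
- t1 row (book_id=8): no match → dropped.
After projecting and ordering:
t2.days | t1.title
27 | Giver
29 | Giver

(27, Giver); (29, Giver)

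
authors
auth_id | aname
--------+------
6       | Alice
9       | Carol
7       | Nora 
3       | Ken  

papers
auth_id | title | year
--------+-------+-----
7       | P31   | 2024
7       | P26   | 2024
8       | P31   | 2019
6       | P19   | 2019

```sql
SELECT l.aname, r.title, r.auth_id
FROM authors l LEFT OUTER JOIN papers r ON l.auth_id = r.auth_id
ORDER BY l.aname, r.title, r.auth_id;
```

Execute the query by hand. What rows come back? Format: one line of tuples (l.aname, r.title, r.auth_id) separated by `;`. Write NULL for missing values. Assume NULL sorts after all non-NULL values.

LEFT JOIN keeps every row from `authors`; unmatched rows get NULL for `papers`'s columns.
Matching on l.auth_id = r.auth_id.
- l[0] auth_id=6 → 1 match(es) in r → 1 row(s).
- l[1] auth_id=9 → no match; kept with NULLs on the r side.
- l[2] auth_id=7 → 2 match(es) in r → 2 row(s).
- l[3] auth_id=3 → no match; kept with NULLs on the r side.
After projecting and ordering:
l.aname | r.title | r.auth_id
Alice | P19 | 6
Carol | NULL | NULL
Ken | NULL | NULL
Nora | P26 | 7
Nora | P31 | 7

(Alice, P19, 6); (Carol, NULL, NULL); (Ken, NULL, NULL); (Nora, P26, 7); (Nora, P31, 7)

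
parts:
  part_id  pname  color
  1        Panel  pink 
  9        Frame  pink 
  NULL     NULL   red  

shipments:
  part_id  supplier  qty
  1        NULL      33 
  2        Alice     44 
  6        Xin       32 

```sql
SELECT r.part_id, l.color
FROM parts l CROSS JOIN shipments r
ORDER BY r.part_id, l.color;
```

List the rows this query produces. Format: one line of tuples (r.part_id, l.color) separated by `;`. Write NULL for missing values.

CROSS JOIN pairs every row of `parts` with every row of `shipments`: 3 × 3 = 9 rows.
After projecting and ordering:
r.part_id | l.color
1 | pink
1 | pink
1 | red
2 | pink
2 | pink
2 | red
6 | pink
6 | pink
6 | red

(1, pink); (1, pink); (1, red); (2, pink); (2, pink); (2, red); (6, pink); (6, pink); (6, red)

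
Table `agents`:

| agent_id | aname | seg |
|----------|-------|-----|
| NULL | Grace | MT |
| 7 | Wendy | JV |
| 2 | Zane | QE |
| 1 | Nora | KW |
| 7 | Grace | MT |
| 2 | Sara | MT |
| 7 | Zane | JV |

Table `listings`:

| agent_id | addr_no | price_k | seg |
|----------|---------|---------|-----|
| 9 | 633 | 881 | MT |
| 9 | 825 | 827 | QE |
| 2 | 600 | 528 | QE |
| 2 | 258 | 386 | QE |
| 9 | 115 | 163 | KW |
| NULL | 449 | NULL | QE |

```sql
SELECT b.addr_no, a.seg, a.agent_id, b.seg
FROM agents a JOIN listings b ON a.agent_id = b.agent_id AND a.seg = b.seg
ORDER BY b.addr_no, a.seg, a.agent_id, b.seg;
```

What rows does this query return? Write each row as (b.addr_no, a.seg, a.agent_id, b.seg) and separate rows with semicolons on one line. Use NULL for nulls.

INNER JOIN keeps only pairs where the ON condition holds.
Matching on a.agent_id = b.agent_id AND a.seg = b.seg. A NULL in a compared column never satisfies the condition.
- agent_id=NULL, seg=MT: no matching b row, dropped.
- agent_id=7, seg=JV: no matching b row, dropped.
- agent_id=2, seg=QE: 2 matching b row(s), so 2 row(s) emitted.
- agent_id=1, seg=KW: no matching b row, dropped.
- agent_id=7, seg=MT: no matching b row, dropped.
- agent_id=2, seg=MT: no matching b row, dropped.
- agent_id=7, seg=JV: no matching b row, dropped.
After projecting and ordering:
b.addr_no | a.seg | a.agent_id | b.seg
258 | QE | 2 | QE
600 | QE | 2 | QE

(258, QE, 2, QE); (600, QE, 2, QE)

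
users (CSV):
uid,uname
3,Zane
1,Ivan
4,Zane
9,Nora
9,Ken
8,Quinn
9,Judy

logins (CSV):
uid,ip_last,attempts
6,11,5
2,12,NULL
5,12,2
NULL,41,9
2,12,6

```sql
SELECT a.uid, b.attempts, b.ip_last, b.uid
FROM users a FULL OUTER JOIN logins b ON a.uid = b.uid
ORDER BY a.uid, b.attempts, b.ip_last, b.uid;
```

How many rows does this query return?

12

FULL OUTER JOIN keeps every row from both sides; unmatched rows get NULL for the other side's columns.
Matching on a.uid = b.uid. A NULL in a compared column never satisfies the condition.
Matched pairs: 0; unmatched a rows kept: 7; unmatched b rows kept: 5.
Total: 0 matched + 12 padded = 12 rows.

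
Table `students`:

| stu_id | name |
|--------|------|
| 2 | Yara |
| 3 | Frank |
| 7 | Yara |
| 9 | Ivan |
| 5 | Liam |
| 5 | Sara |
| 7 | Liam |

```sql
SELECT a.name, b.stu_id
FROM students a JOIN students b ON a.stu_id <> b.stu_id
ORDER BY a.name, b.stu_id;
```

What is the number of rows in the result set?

INNER JOIN keeps only pairs where the ON condition holds.
Matching on a.stu_id <> b.stu_id.
- a row (stu_id=2): matches 6 b row(s) → 6 output row(s).
- a row (stu_id=3): matches 6 b row(s) → 6 output row(s).
- a row (stu_id=7): matches 5 b row(s) → 5 output row(s).
- a row (stu_id=9): matches 6 b row(s) → 6 output row(s).
- a row (stu_id=5): matches 5 b row(s) → 5 output row(s).
- a row (stu_id=5): matches 5 b row(s) → 5 output row(s).
- a row (stu_id=7): matches 5 b row(s) → 5 output row(s).
Total: 38 rows.

38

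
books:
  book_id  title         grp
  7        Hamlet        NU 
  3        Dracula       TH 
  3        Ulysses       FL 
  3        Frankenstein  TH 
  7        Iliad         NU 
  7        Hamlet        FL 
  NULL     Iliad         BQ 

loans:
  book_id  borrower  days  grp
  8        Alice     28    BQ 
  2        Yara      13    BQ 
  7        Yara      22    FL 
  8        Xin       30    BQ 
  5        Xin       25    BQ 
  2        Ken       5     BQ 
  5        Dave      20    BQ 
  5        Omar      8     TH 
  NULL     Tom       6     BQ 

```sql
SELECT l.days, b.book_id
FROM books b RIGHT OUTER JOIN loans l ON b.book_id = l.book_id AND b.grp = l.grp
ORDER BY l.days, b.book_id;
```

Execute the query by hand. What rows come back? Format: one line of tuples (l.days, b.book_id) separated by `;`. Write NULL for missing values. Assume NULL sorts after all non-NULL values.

(5, NULL); (6, NULL); (8, NULL); (13, NULL); (20, NULL); (22, 7); (25, NULL); (28, NULL); (30, NULL)

RIGHT JOIN keeps every row from `loans`; unmatched rows get NULL for `books`'s columns.
Matching on b.book_id = l.book_id AND b.grp = l.grp. A NULL in a compared column never satisfies the condition.
Matched pairs: 1; unmatched l rows kept: 8.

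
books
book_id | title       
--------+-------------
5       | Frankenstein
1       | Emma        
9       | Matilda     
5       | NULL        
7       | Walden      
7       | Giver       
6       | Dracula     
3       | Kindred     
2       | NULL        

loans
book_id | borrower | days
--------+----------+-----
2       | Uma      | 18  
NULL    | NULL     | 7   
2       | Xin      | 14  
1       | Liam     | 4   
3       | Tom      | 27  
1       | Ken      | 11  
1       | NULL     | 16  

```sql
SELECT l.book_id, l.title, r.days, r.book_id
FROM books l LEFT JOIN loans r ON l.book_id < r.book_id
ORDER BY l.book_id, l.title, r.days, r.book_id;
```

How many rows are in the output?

11

LEFT JOIN keeps every row from `books`; unmatched rows get NULL for `loans`'s columns.
Matching on l.book_id < r.book_id. A NULL in a compared column never satisfies the condition.
Matched pairs: 4; unmatched l rows kept: 7.
Total: 4 matched + 7 padded = 11 rows.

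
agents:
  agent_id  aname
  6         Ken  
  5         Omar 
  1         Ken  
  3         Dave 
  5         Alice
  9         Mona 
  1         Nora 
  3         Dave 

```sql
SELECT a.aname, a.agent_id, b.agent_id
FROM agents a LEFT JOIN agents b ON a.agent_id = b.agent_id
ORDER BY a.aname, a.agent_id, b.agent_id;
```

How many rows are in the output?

14

LEFT JOIN keeps every row from `agents a`; unmatched rows get NULL for `agents b`'s columns.
Matching on a.agent_id = b.agent_id.
- a row (agent_id=6): matches 1 b row(s) → 1 output row(s).
- a row (agent_id=5): matches 2 b row(s) → 2 output row(s).
- a row (agent_id=1): matches 2 b row(s) → 2 output row(s).
- a row (agent_id=3): matches 2 b row(s) → 2 output row(s).
- a row (agent_id=5): matches 2 b row(s) → 2 output row(s).
- a row (agent_id=9): matches 1 b row(s) → 1 output row(s).
- a row (agent_id=1): matches 2 b row(s) → 2 output row(s).
- a row (agent_id=3): matches 2 b row(s) → 2 output row(s).
Total: 14 rows.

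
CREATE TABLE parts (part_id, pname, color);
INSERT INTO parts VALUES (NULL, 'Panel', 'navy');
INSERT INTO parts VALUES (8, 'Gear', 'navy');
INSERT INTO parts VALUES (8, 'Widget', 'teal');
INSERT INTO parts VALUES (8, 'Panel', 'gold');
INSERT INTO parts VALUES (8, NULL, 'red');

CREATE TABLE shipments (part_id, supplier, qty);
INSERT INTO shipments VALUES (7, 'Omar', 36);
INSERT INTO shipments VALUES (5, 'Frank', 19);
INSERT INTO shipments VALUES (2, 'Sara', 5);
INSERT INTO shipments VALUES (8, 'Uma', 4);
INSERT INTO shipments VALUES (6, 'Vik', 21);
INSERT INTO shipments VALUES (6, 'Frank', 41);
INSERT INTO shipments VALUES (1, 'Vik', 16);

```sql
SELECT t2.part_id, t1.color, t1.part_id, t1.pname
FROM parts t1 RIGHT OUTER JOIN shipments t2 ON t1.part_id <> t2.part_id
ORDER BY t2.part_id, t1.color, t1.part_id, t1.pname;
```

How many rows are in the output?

25

RIGHT JOIN keeps every row from `shipments`; unmatched rows get NULL for `parts`'s columns.
Matching on t1.part_id <> t2.part_id. A NULL in a compared column never satisfies the condition.
- t1 (part_id=NULL) has no partner in t2.
- t1 (part_id=8) pairs with 6 row(s) of t2.
- t1 (part_id=8) pairs with 6 row(s) of t2.
- t1 (part_id=8) pairs with 6 row(s) of t2.
- t1 (part_id=8) pairs with 6 row(s) of t2.
- 1 t2 row(s) had no t1 match → kept, t1 columns NULL.
Total: 24 matched + 1 padded = 25 rows.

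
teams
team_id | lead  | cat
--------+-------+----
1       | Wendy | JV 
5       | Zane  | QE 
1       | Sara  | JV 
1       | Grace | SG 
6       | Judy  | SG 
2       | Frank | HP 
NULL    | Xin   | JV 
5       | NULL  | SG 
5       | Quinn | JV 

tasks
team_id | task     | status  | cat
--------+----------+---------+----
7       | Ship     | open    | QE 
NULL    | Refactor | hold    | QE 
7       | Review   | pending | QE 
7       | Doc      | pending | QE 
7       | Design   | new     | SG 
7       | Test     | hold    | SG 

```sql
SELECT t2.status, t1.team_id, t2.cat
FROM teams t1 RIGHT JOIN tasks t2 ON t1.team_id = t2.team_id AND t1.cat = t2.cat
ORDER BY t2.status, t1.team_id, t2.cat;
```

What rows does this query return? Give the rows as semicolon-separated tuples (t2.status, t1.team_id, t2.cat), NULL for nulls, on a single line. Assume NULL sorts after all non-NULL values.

RIGHT JOIN keeps every row from `tasks`; unmatched rows get NULL for `teams`'s columns.
Matching on t1.team_id = t2.team_id AND t1.cat = t2.cat. A NULL in a compared column never satisfies the condition.
- t1 row (team_id=1, cat=JV): no match.
- t1 row (team_id=5, cat=QE): no match.
- t1 row (team_id=1, cat=JV): no match.
- t1 row (team_id=1, cat=SG): no match.
- t1 row (team_id=6, cat=SG): no match.
- t1 row (team_id=2, cat=HP): no match.
- t1 row (team_id=NULL, cat=JV): no match.
- t1 row (team_id=5, cat=SG): no match.
- t1 row (team_id=5, cat=JV): no match.
- 6 row(s) from t2 found no t1 partner → padded with NULL.
After projecting and ordering:
t2.status | t1.team_id | t2.cat
hold | NULL | QE
hold | NULL | SG
new | NULL | SG
open | NULL | QE
pending | NULL | QE
pending | NULL | QE

(hold, NULL, QE); (hold, NULL, SG); (new, NULL, SG); (open, NULL, QE); (pending, NULL, QE); (pending, NULL, QE)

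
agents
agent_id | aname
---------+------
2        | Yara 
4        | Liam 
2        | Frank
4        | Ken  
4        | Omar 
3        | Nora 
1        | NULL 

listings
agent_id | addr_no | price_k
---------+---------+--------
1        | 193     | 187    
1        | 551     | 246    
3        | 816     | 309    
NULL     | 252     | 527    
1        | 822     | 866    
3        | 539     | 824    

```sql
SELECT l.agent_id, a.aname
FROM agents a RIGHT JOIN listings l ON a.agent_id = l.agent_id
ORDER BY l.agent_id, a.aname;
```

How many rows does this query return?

RIGHT JOIN keeps every row from `listings`; unmatched rows get NULL for `agents`'s columns.
Matching on a.agent_id = l.agent_id. A NULL in a compared column never satisfies the condition.
- a row (agent_id=2): no match.
- a row (agent_id=4): no match.
- a row (agent_id=2): no match.
- a row (agent_id=4): no match.
- a row (agent_id=4): no match.
- a row (agent_id=3): matches 2 l row(s) → 2 output row(s).
- a row (agent_id=1): matches 3 l row(s) → 3 output row(s).
- plus 1 unmatched l row(s), each kept with NULL a columns.
Total: 5 matched + 1 padded = 6 rows.

6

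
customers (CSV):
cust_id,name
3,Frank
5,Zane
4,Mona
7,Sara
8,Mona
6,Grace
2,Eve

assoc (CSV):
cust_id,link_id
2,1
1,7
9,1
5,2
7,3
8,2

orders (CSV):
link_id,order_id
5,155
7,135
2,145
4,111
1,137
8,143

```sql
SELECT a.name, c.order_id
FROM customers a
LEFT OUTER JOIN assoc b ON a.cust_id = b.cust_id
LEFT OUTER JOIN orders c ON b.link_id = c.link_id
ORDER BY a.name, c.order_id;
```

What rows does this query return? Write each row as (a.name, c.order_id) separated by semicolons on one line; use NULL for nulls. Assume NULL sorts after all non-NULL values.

(Eve, 137); (Frank, NULL); (Grace, NULL); (Mona, 145); (Mona, NULL); (Sara, NULL); (Zane, 145)

Step 1 — a LEFT JOIN b on cust_id → 7 row(s).
Then LEFT JOIN `orders c` on link_id: each of those 7 rows is kept; rows whose b.link_id has no match in c get NULL for c's columns.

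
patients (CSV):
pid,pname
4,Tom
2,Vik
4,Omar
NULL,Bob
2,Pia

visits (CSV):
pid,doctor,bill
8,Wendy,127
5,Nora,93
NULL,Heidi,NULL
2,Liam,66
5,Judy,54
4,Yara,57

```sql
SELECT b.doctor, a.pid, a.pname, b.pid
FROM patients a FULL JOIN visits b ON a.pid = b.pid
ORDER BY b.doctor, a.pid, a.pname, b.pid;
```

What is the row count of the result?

9

FULL OUTER JOIN keeps every row from both sides; unmatched rows get NULL for the other side's columns.
Matching on a.pid = b.pid. A NULL in a compared column never satisfies the condition.
Matched pairs: 4; unmatched a rows kept: 1; unmatched b rows kept: 4.
Total: 4 matched + 5 padded = 9 rows.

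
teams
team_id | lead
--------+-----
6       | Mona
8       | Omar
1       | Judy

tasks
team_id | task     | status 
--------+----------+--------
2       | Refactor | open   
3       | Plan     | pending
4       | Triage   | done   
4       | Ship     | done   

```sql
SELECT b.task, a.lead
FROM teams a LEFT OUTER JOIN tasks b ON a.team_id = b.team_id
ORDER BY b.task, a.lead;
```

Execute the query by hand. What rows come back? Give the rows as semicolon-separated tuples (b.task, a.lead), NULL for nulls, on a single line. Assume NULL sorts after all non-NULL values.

(NULL, Judy); (NULL, Mona); (NULL, Omar)

LEFT JOIN keeps every row from `teams`; unmatched rows get NULL for `tasks`'s columns.
Matching on a.team_id = b.team_id.
- a row (team_id=6): no match → kept, b columns NULL.
- a row (team_id=8): no match → kept, b columns NULL.
- a row (team_id=1): no match → kept, b columns NULL.
After projecting and ordering:
b.task | a.lead
NULL | Judy
NULL | Mona
NULL | Omar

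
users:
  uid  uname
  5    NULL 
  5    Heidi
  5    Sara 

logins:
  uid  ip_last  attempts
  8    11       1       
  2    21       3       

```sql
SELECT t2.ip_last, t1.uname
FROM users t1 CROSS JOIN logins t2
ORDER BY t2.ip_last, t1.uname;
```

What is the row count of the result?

CROSS JOIN pairs every row of `users` with every row of `logins`: 3 × 2 = 6 rows.

6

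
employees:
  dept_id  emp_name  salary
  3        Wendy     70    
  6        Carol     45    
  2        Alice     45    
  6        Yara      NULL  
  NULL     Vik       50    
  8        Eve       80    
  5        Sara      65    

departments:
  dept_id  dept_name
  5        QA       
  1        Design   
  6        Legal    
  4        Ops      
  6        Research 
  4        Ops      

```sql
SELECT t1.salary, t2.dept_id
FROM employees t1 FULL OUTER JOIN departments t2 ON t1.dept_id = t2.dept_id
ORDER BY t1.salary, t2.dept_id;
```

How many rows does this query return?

12

FULL OUTER JOIN keeps every row from both sides; unmatched rows get NULL for the other side's columns.
Matching on t1.dept_id = t2.dept_id. A NULL in a compared column never satisfies the condition.
- t1 (dept_id=3) has no partner → padded with NULL.
- t1 (dept_id=6) pairs with 2 row(s) of t2.
- t1 (dept_id=2) has no partner → padded with NULL.
- t1 (dept_id=6) pairs with 2 row(s) of t2.
- t1 (dept_id=NULL) has no partner → padded with NULL.
- t1 (dept_id=8) has no partner → padded with NULL.
- t1 (dept_id=5) pairs with 1 row(s) of t2.
- 3 row(s) from t2 found no t1 partner → padded with NULL.
Total: 5 matched + 7 padded = 12 rows.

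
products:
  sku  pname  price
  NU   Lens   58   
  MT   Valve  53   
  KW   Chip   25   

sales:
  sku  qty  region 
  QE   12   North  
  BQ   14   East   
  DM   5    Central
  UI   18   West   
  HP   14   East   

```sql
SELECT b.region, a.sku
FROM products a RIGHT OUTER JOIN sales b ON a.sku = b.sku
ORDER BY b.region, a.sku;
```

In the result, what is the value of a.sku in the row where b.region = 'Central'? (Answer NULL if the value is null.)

RIGHT JOIN keeps every row from `sales`; unmatched rows get NULL for `products`'s columns.
Matching on a.sku = b.sku.
- a[0] sku=NU → no match.
- a[1] sku=MT → no match.
- a[2] sku=KW → no match.
- 5 b row(s) had no a match → kept, a columns NULL.

NULL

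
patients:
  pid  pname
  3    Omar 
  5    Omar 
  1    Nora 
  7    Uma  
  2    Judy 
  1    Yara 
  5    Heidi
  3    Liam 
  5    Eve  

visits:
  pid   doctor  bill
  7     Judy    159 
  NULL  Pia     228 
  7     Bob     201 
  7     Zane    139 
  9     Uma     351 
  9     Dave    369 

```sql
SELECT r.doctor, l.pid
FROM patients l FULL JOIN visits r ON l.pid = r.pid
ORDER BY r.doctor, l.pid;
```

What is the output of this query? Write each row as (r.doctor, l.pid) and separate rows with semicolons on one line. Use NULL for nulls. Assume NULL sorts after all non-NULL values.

(Bob, 7); (Dave, NULL); (Judy, 7); (Pia, NULL); (Uma, NULL); (Zane, 7); (NULL, 1); (NULL, 1); (NULL, 2); (NULL, 3); (NULL, 3); (NULL, 5); (NULL, 5); (NULL, 5)

FULL OUTER JOIN keeps every row from both sides; unmatched rows get NULL for the other side's columns.
Matching on l.pid = r.pid. A NULL in a compared column never satisfies the condition.
- pid=3: no r row matches, row kept with r columns NULL.
- pid=5: no r row matches, row kept with r columns NULL.
- pid=1: no r row matches, row kept with r columns NULL.
- pid=7: 3 matching r row(s), so 3 row(s) emitted.
- pid=2: no r row matches, row kept with r columns NULL.
- pid=1: no r row matches, row kept with r columns NULL.
- pid=5: no r row matches, row kept with r columns NULL.
- pid=3: no r row matches, row kept with r columns NULL.
- pid=5: no r row matches, row kept with r columns NULL.
- plus 3 unmatched r row(s), each kept with NULL l columns.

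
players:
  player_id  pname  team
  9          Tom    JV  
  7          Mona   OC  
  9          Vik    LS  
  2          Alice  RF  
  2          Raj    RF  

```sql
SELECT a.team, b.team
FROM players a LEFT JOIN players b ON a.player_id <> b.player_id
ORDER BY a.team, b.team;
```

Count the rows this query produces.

LEFT JOIN keeps every row from `players a`; unmatched rows get NULL for `players b`'s columns.
Matching on a.player_id <> b.player_id.
Matched pairs: 16; unmatched a rows kept: 0.
Total: 16 rows.

16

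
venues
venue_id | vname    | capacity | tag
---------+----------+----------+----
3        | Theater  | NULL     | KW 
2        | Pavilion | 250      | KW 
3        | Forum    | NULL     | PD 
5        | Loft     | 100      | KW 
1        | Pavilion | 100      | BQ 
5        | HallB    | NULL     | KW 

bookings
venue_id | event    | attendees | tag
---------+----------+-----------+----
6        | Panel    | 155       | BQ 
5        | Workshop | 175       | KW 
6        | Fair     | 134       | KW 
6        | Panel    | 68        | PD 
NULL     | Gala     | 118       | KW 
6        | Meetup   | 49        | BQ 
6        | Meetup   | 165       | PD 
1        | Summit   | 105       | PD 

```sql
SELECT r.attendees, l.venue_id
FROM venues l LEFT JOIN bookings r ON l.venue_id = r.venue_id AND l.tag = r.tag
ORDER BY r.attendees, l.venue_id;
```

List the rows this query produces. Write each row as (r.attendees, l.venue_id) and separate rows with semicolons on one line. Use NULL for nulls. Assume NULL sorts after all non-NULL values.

(175, 5); (175, 5); (NULL, 1); (NULL, 2); (NULL, 3); (NULL, 3)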